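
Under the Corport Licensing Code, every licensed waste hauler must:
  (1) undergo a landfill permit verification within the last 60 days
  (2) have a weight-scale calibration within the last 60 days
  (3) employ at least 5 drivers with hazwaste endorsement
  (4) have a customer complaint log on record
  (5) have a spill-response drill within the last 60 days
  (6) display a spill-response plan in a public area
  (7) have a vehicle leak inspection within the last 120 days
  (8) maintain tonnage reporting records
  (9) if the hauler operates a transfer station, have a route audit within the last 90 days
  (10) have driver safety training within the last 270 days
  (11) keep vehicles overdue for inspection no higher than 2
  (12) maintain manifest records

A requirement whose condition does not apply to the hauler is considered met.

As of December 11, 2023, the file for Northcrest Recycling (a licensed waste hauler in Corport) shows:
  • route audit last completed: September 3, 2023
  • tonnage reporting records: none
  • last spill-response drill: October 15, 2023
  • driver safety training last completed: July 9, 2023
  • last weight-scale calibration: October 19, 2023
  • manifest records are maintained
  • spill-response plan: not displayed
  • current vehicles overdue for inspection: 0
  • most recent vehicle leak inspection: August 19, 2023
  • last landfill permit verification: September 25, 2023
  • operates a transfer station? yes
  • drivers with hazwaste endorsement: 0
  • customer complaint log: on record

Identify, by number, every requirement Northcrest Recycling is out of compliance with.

1, 3, 6, 8, 9

1. landfill permit verification 77 days ago vs limit 60 → not met
2. weight-scale calibration 53 days ago vs limit 60 → met
3. drivers with hazwaste endorsement 0 < 5 → not met
4. customer complaint log present → met
5. spill-response drill 57 days ago vs limit 60 → met
6. spill-response plan absent → not met
7. vehicle leak inspection 114 days ago vs limit 120 → met
8. tonnage reporting records absent → not met
9. condition 'operates a transfer station' holds; route audit 99 days ago vs limit 90 → not met
10. driver safety training 155 days ago vs limit 270 → met
11. vehicles overdue for inspection 0 ≤ 2 → met
12. manifest records present → met
Not met: 1, 3, 6, 8, 9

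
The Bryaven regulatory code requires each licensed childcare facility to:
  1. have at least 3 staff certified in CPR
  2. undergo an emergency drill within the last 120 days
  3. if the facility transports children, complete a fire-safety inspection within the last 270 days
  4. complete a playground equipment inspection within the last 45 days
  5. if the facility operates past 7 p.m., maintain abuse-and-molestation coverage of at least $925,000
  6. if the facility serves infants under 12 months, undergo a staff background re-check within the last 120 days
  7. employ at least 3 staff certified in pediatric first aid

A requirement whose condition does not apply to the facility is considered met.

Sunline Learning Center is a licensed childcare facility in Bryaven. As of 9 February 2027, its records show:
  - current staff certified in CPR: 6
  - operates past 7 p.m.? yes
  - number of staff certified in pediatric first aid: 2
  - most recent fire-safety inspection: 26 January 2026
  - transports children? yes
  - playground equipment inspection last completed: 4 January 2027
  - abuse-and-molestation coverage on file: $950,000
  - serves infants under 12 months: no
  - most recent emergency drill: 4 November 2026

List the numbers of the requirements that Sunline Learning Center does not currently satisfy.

1. staff certified in CPR 6 ≥ 3 → met
2. emergency drill 97 days ago vs limit 120 → met
3. condition 'transports children' holds; fire-safety inspection 379 days ago vs limit 270 → not met
4. playground equipment inspection 36 days ago vs limit 45 → met
5. condition 'operates past 7 p.m.' holds; abuse-and-molestation coverage $950,000 ≥ $925,000 → met
6. condition 'serves infants under 12 months' does not hold → requirement n/a → met
7. staff certified in pediatric first aid 2 < 3 → not met
Not met: 3, 7

3, 7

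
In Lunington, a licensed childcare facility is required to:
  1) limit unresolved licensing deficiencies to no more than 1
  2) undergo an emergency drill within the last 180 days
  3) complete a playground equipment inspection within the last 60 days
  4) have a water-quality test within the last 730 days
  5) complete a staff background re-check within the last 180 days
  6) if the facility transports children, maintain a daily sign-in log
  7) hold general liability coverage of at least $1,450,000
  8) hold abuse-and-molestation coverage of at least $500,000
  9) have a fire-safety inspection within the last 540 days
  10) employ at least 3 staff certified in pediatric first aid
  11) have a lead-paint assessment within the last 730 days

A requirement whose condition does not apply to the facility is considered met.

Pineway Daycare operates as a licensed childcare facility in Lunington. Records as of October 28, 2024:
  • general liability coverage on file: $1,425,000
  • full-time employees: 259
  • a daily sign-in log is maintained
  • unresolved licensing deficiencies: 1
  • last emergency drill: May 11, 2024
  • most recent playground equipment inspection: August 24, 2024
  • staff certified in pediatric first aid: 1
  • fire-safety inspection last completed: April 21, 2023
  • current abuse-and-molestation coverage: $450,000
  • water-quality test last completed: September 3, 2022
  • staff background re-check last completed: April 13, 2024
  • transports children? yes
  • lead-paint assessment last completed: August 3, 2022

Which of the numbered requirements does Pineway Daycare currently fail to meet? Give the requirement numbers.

3, 4, 5, 7, 8, 9, 10, 11

1. unresolved licensing deficiencies 1 ≤ 1 → met
2. emergency drill 170 days ago vs limit 180 → met
3. playground equipment inspection 65 days ago vs limit 60 → not met
4. water-quality test 786 days ago vs limit 730 → not met
5. staff background re-check 198 days ago vs limit 180 → not met
6. condition 'transports children' holds; daily sign-in log present → met
7. general liability coverage $1,425,000 < $1,450,000 → not met
8. abuse-and-molestation coverage $450,000 < $500,000 → not met
9. fire-safety inspection 556 days ago vs limit 540 → not met
10. staff certified in pediatric first aid 1 < 3 → not met
11. lead-paint assessment 817 days ago vs limit 730 → not met
Not met: 3, 4, 5, 7, 8, 9, 10, 11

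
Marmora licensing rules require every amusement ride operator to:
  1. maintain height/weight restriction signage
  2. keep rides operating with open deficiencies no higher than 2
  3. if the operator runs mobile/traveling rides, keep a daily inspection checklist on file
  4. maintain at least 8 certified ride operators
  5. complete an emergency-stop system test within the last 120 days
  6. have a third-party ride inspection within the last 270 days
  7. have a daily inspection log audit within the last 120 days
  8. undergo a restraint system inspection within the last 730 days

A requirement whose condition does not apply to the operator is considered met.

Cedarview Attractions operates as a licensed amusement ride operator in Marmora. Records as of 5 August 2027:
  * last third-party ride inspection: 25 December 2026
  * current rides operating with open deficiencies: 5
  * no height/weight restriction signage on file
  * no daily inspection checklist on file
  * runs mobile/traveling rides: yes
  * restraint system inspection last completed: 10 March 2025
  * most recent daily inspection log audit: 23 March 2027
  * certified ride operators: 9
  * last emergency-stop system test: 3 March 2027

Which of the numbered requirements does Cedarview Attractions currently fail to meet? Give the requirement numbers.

1. height/weight restriction signage absent → not met
2. rides operating with open deficiencies 5 > 2 → not met
3. condition 'runs mobile/traveling rides' holds; daily inspection checklist absent → not met
4. certified ride operators 9 ≥ 8 → met
5. emergency-stop system test 155 days ago vs limit 120 → not met
6. third-party ride inspection 223 days ago vs limit 270 → met
7. daily inspection log audit 135 days ago vs limit 120 → not met
8. restraint system inspection 878 days ago vs limit 730 → not met
Not met: 1, 2, 3, 5, 7, 8

1, 2, 3, 5, 7, 8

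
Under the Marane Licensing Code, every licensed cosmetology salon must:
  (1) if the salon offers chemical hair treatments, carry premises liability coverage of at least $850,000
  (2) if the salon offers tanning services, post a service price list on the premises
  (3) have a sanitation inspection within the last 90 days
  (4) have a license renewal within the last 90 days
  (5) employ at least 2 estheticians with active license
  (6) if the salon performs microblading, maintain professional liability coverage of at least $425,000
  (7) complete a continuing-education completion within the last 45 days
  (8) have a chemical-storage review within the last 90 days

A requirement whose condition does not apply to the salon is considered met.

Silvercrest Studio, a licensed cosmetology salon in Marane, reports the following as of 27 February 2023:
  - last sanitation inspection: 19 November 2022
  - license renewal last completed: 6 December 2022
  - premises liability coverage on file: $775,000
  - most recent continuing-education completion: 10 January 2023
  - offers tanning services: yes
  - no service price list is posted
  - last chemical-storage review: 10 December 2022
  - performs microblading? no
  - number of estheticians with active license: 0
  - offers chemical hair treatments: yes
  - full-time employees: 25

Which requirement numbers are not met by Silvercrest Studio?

1. condition 'offers chemical hair treatments' holds; premises liability coverage $775,000 < $850,000 → not met
2. condition 'offers tanning services' holds; service price list absent → not met
3. sanitation inspection 100 days ago vs limit 90 → not met
4. license renewal 83 days ago vs limit 90 → met
5. estheticians with active license 0 < 2 → not met
6. condition 'performs microblading' does not hold → requirement n/a → met
7. continuing-education completion 48 days ago vs limit 45 → not met
8. chemical-storage review 79 days ago vs limit 90 → met
Not met: 1, 2, 3, 5, 7

1, 2, 3, 5, 7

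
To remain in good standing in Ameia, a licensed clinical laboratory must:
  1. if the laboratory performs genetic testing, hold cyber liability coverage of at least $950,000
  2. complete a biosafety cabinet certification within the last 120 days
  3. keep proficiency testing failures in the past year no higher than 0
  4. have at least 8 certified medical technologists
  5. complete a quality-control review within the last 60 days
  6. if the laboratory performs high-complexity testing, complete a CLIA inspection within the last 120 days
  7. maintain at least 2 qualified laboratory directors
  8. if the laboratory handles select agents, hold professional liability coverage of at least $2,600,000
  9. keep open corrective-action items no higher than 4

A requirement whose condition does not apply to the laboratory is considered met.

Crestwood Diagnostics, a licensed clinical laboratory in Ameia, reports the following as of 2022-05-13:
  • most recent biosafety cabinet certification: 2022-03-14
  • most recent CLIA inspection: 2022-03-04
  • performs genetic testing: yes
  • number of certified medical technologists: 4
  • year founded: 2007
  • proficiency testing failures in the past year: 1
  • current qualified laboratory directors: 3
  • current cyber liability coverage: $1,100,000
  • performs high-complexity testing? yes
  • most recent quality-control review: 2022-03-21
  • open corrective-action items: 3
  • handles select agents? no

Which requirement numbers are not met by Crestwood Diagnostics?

1. condition 'performs genetic testing' holds; cyber liability coverage $1,100,000 ≥ $950,000 → met
2. biosafety cabinet certification 60 days ago vs limit 120 → met
3. proficiency testing failures in the past year 1 > 0 → not met
4. certified medical technologists 4 < 8 → not met
5. quality-control review 53 days ago vs limit 60 → met
6. condition 'performs high-complexity testing' holds; CLIA inspection 70 days ago vs limit 120 → met
7. qualified laboratory directors 3 ≥ 2 → met
8. condition 'handles select agents' does not hold → requirement n/a → met
9. open corrective-action items 3 ≤ 4 → met
Not met: 3, 4

3, 4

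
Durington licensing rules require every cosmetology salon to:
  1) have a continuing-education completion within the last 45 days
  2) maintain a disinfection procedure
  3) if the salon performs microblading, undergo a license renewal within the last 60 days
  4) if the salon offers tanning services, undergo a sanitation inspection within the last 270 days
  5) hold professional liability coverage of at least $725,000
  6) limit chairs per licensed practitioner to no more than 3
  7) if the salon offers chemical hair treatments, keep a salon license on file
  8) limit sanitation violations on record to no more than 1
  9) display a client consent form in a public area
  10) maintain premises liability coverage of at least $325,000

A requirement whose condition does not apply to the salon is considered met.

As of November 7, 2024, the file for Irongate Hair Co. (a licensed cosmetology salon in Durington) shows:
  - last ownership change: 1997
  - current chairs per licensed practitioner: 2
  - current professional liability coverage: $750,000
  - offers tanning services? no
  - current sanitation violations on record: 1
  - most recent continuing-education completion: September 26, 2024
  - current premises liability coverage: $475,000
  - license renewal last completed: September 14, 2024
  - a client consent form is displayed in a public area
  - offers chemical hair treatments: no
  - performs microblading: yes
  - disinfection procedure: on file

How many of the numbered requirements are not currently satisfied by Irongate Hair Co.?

1. continuing-education completion 42 days ago vs limit 45 → met
2. disinfection procedure present → met
3. condition 'performs microblading' holds; license renewal 54 days ago vs limit 60 → met
4. condition 'offers tanning services' does not hold → requirement n/a → met
5. professional liability coverage $750,000 ≥ $725,000 → met
6. chairs per licensed practitioner 2 ≤ 3 → met
7. condition 'offers chemical hair treatments' does not hold → requirement n/a → met
8. sanitation violations on record 1 ≤ 1 → met
9. client consent form present → met
10. premises liability coverage $475,000 ≥ $325,000 → met
Not met: 0 of 10

0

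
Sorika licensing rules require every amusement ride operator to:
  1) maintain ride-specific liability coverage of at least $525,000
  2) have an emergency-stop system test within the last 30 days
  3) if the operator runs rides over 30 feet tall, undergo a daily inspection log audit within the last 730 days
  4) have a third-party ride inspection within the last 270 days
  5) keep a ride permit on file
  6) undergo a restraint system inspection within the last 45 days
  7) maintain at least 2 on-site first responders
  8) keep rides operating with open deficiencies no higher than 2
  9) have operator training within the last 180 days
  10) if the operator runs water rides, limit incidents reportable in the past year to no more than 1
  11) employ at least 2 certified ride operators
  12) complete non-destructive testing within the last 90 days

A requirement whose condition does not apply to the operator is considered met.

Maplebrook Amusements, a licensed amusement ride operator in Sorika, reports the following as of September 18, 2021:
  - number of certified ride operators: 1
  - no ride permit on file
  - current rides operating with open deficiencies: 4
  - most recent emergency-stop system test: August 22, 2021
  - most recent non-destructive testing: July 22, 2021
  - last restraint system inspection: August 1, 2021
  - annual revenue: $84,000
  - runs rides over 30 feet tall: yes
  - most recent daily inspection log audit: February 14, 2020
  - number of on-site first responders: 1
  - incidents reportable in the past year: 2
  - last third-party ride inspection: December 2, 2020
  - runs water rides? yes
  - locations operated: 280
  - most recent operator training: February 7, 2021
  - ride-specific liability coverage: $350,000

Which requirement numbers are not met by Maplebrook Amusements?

1. ride-specific liability coverage $350,000 < $525,000 → not met
2. emergency-stop system test 27 days ago vs limit 30 → met
3. condition 'runs rides over 30 feet tall' holds; daily inspection log audit 582 days ago vs limit 730 → met
4. third-party ride inspection 290 days ago vs limit 270 → not met
5. ride permit absent → not met
6. restraint system inspection 48 days ago vs limit 45 → not met
7. on-site first responders 1 < 2 → not met
8. rides operating with open deficiencies 4 > 2 → not met
9. operator training 223 days ago vs limit 180 → not met
10. condition 'runs water rides' holds; incidents reportable in the past year 2 > 1 → not met
11. certified ride operators 1 < 2 → not met
12. non-destructive testing 58 days ago vs limit 90 → met
Not met: 1, 4, 5, 6, 7, 8, 9, 10, 11

1, 4, 5, 6, 7, 8, 9, 10, 11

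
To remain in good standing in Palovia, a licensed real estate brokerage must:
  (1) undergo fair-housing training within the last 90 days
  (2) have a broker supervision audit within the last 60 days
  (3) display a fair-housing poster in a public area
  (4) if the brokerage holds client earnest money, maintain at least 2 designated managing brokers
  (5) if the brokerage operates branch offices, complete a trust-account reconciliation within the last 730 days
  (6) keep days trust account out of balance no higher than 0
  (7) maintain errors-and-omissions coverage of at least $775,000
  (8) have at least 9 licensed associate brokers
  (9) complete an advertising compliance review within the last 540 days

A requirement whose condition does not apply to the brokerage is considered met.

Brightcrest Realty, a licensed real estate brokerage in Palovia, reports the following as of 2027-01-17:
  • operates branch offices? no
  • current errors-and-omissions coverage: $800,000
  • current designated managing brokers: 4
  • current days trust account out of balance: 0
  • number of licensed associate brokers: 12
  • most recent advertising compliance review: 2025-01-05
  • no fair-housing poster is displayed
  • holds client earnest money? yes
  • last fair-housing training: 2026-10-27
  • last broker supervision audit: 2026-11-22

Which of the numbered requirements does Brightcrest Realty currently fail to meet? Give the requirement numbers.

1. fair-housing training 82 days ago vs limit 90 → met
2. broker supervision audit 56 days ago vs limit 60 → met
3. fair-housing poster absent → not met
4. condition 'holds client earnest money' holds; designated managing brokers 4 ≥ 2 → met
5. condition 'operates branch offices' does not hold → requirement n/a → met
6. days trust account out of balance 0 ≤ 0 → met
7. errors-and-omissions coverage $800,000 ≥ $775,000 → met
8. licensed associate brokers 12 ≥ 9 → met
9. advertising compliance review 742 days ago vs limit 540 → not met
Not met: 3, 9

3, 9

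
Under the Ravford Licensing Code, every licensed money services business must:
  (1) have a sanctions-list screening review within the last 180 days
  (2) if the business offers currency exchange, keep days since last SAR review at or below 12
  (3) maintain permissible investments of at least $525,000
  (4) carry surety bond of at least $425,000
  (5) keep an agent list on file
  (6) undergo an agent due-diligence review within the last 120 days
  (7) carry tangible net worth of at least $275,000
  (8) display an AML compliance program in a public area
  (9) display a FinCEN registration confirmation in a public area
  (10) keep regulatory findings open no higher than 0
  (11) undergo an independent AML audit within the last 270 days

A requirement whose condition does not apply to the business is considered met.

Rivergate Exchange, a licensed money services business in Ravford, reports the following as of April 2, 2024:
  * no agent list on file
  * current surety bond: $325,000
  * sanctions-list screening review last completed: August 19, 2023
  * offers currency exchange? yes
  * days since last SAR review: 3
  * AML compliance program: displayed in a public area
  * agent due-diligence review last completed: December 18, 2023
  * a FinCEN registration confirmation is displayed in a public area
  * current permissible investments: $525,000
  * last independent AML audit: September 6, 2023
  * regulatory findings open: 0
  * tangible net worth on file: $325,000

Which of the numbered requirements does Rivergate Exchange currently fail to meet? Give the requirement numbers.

1. sanctions-list screening review 227 days ago vs limit 180 → not met
2. condition 'offers currency exchange' holds; days since last SAR review 3 ≤ 12 → met
3. permissible investments $525,000 ≥ $525,000 → met
4. surety bond $325,000 < $425,000 → not met
5. agent list absent → not met
6. agent due-diligence review 106 days ago vs limit 120 → met
7. tangible net worth $325,000 ≥ $275,000 → met
8. AML compliance program present → met
9. FinCEN registration confirmation present → met
10. regulatory findings open 0 ≤ 0 → met
11. independent AML audit 209 days ago vs limit 270 → met
Not met: 1, 4, 5

1, 4, 5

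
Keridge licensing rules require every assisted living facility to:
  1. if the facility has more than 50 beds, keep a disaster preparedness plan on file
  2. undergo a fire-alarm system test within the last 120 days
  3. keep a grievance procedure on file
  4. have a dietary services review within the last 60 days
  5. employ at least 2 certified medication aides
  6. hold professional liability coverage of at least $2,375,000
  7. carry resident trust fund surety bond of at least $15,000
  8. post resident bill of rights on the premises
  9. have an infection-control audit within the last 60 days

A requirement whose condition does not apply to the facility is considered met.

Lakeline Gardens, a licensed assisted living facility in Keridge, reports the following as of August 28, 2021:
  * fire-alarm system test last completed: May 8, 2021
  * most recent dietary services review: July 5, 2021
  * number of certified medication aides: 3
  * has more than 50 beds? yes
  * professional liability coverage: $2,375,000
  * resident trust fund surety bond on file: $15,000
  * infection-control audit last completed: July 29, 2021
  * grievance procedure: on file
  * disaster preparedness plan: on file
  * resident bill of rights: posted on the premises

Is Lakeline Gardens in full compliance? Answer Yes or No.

1. condition 'has more than 50 beds' holds; disaster preparedness plan present → met
2. fire-alarm system test 112 days ago vs limit 120 → met
3. grievance procedure present → met
4. dietary services review 54 days ago vs limit 60 → met
5. certified medication aides 3 ≥ 2 → met
6. professional liability coverage $2,375,000 ≥ $2,375,000 → met
7. resident trust fund surety bond $15,000 ≥ $15,000 → met
8. resident bill of rights present → met
9. infection-control audit 30 days ago vs limit 60 → met
All met.

Yes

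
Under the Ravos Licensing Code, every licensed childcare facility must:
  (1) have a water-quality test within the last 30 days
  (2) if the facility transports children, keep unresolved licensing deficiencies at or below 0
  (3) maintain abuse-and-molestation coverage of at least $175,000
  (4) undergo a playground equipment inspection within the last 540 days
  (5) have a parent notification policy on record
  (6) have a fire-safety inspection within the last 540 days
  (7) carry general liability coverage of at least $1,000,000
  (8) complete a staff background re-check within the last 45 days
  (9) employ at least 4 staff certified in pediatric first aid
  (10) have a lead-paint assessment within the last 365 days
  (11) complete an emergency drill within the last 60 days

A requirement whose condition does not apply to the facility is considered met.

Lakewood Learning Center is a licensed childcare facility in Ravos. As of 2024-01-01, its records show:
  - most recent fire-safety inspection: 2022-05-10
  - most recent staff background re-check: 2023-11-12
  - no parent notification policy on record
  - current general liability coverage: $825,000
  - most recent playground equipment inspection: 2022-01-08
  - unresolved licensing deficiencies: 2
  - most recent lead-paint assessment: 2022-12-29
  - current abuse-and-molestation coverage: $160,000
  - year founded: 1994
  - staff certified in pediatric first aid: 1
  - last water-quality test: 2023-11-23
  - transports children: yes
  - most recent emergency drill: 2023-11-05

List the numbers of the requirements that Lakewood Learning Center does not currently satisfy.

1. water-quality test 39 days ago vs limit 30 → not met
2. condition 'transports children' holds; unresolved licensing deficiencies 2 > 0 → not met
3. abuse-and-molestation coverage $160,000 < $175,000 → not met
4. playground equipment inspection 723 days ago vs limit 540 → not met
5. parent notification policy absent → not met
6. fire-safety inspection 601 days ago vs limit 540 → not met
7. general liability coverage $825,000 < $1,000,000 → not met
8. staff background re-check 50 days ago vs limit 45 → not met
9. staff certified in pediatric first aid 1 < 4 → not met
10. lead-paint assessment 368 days ago vs limit 365 → not met
11. emergency drill 57 days ago vs limit 60 → met
Not met: 1, 2, 3, 4, 5, 6, 7, 8, 9, 10

1, 2, 3, 4, 5, 6, 7, 8, 9, 10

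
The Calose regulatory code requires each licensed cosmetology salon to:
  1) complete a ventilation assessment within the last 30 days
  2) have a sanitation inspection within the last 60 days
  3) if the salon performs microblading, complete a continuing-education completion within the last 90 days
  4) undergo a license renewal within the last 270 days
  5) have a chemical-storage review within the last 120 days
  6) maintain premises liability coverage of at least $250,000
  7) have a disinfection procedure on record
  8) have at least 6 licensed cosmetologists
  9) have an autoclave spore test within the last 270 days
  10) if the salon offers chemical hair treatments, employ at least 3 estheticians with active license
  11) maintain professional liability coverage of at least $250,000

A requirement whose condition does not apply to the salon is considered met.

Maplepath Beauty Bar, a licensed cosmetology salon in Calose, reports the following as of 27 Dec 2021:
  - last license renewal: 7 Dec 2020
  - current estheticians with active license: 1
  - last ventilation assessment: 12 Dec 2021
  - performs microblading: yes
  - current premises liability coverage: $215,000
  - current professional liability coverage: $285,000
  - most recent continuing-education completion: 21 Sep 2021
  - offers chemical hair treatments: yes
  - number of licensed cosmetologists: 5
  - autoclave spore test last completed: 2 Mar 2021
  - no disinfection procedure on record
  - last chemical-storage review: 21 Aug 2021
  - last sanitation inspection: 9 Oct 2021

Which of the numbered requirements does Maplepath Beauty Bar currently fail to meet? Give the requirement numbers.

2, 3, 4, 5, 6, 7, 8, 9, 10

1. ventilation assessment 15 days ago vs limit 30 → met
2. sanitation inspection 79 days ago vs limit 60 → not met
3. condition 'performs microblading' holds; continuing-education completion 97 days ago vs limit 90 → not met
4. license renewal 385 days ago vs limit 270 → not met
5. chemical-storage review 128 days ago vs limit 120 → not met
6. premises liability coverage $215,000 < $250,000 → not met
7. disinfection procedure absent → not met
8. licensed cosmetologists 5 < 6 → not met
9. autoclave spore test 300 days ago vs limit 270 → not met
10. condition 'offers chemical hair treatments' holds; estheticians with active license 1 < 3 → not met
11. professional liability coverage $285,000 ≥ $250,000 → met
Not met: 2, 3, 4, 5, 6, 7, 8, 9, 10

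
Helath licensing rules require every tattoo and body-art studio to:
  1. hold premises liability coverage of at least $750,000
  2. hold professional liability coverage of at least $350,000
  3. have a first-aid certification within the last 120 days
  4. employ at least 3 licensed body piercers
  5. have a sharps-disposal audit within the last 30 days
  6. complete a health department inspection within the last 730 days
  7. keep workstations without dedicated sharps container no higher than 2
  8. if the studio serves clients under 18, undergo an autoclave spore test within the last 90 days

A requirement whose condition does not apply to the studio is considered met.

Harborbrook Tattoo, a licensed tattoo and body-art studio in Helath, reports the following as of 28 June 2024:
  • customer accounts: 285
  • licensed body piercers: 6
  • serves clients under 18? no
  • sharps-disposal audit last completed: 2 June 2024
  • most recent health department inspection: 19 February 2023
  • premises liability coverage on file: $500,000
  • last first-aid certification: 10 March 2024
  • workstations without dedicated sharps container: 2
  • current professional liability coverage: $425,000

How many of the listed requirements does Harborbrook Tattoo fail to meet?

1

1. premises liability coverage $500,000 < $750,000 → not met
2. professional liability coverage $425,000 ≥ $350,000 → met
3. first-aid certification 110 days ago vs limit 120 → met
4. licensed body piercers 6 ≥ 3 → met
5. sharps-disposal audit 26 days ago vs limit 30 → met
6. health department inspection 495 days ago vs limit 730 → met
7. workstations without dedicated sharps container 2 ≤ 2 → met
8. condition 'serves clients under 18' does not hold → requirement n/a → met
Not met: 1 of 8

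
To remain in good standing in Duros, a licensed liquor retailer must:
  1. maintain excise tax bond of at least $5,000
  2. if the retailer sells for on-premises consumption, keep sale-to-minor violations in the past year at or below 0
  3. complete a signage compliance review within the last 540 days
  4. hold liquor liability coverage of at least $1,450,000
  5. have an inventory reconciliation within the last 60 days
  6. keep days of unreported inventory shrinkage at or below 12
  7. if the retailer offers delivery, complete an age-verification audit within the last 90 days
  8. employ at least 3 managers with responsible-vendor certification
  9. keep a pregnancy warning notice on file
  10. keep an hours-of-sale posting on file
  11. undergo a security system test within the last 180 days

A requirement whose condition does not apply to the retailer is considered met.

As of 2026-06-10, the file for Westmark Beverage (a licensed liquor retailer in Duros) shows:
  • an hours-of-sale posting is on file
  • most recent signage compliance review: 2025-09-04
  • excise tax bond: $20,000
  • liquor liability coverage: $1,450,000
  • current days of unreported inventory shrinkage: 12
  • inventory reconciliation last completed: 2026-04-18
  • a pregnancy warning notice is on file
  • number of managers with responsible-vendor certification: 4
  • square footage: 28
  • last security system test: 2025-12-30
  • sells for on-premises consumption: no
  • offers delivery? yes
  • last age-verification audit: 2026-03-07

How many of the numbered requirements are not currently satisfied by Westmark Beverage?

1

1. excise tax bond $20,000 ≥ $5,000 → met
2. condition 'sells for on-premises consumption' does not hold → requirement n/a → met
3. signage compliance review 279 days ago vs limit 540 → met
4. liquor liability coverage $1,450,000 ≥ $1,450,000 → met
5. inventory reconciliation 53 days ago vs limit 60 → met
6. days of unreported inventory shrinkage 12 ≤ 12 → met
7. condition 'offers delivery' holds; age-verification audit 95 days ago vs limit 90 → not met
8. managers with responsible-vendor certification 4 ≥ 3 → met
9. pregnancy warning notice present → met
10. hours-of-sale posting present → met
11. security system test 162 days ago vs limit 180 → met
Not met: 1 of 11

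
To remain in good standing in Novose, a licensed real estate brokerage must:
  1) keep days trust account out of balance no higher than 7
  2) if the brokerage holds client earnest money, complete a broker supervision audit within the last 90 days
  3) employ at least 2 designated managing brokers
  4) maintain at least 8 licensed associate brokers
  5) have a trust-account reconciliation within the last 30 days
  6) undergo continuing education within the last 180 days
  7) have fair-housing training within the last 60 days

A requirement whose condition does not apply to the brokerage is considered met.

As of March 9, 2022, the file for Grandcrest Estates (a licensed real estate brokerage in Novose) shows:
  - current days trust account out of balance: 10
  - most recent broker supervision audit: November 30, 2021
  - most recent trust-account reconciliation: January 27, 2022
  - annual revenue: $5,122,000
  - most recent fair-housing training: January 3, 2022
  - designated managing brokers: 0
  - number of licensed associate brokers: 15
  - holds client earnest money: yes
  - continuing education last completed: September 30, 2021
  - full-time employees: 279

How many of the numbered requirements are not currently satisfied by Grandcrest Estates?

5

1. days trust account out of balance 10 > 7 → not met
2. condition 'holds client earnest money' holds; broker supervision audit 99 days ago vs limit 90 → not met
3. designated managing brokers 0 < 2 → not met
4. licensed associate brokers 15 ≥ 8 → met
5. trust-account reconciliation 41 days ago vs limit 30 → not met
6. continuing education 160 days ago vs limit 180 → met
7. fair-housing training 65 days ago vs limit 60 → not met
Not met: 5 of 7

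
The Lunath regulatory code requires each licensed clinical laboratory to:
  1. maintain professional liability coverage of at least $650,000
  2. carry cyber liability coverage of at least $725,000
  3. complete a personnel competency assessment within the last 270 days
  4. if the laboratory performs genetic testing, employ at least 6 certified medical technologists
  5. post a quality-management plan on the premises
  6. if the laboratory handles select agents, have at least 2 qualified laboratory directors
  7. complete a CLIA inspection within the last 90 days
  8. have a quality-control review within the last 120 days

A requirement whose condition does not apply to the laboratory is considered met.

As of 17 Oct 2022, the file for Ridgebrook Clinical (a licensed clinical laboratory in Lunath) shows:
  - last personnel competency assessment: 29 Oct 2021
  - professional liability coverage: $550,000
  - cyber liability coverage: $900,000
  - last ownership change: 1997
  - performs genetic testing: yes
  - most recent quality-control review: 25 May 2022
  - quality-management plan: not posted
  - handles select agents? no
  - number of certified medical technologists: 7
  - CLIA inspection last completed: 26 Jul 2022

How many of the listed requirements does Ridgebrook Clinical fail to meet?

1. professional liability coverage $550,000 < $650,000 → not met
2. cyber liability coverage $900,000 ≥ $725,000 → met
3. personnel competency assessment 353 days ago vs limit 270 → not met
4. condition 'performs genetic testing' holds; certified medical technologists 7 ≥ 6 → met
5. quality-management plan absent → not met
6. condition 'handles select agents' does not hold → requirement n/a → met
7. CLIA inspection 83 days ago vs limit 90 → met
8. quality-control review 145 days ago vs limit 120 → not met
Not met: 4 of 8

4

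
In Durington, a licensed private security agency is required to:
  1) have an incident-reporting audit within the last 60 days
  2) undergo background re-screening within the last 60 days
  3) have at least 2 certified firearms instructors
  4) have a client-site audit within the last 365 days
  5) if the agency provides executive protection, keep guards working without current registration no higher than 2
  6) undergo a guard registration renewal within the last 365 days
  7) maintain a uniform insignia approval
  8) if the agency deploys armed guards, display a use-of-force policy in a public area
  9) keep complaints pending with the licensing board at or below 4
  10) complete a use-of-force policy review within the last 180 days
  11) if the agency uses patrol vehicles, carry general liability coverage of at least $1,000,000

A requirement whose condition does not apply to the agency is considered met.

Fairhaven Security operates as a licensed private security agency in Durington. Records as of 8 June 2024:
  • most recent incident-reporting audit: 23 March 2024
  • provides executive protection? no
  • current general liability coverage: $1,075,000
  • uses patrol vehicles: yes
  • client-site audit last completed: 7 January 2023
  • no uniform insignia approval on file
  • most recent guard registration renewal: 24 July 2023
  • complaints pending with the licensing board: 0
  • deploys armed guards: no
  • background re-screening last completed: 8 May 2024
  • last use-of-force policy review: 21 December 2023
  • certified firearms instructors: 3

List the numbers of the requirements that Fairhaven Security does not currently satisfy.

1. incident-reporting audit 77 days ago vs limit 60 → not met
2. background re-screening 31 days ago vs limit 60 → met
3. certified firearms instructors 3 ≥ 2 → met
4. client-site audit 518 days ago vs limit 365 → not met
5. condition 'provides executive protection' does not hold → requirement n/a → met
6. guard registration renewal 320 days ago vs limit 365 → met
7. uniform insignia approval absent → not met
8. condition 'deploys armed guards' does not hold → requirement n/a → met
9. complaints pending with the licensing board 0 ≤ 4 → met
10. use-of-force policy review 170 days ago vs limit 180 → met
11. condition 'uses patrol vehicles' holds; general liability coverage $1,075,000 ≥ $1,000,000 → met
Not met: 1, 4, 7

1, 4, 7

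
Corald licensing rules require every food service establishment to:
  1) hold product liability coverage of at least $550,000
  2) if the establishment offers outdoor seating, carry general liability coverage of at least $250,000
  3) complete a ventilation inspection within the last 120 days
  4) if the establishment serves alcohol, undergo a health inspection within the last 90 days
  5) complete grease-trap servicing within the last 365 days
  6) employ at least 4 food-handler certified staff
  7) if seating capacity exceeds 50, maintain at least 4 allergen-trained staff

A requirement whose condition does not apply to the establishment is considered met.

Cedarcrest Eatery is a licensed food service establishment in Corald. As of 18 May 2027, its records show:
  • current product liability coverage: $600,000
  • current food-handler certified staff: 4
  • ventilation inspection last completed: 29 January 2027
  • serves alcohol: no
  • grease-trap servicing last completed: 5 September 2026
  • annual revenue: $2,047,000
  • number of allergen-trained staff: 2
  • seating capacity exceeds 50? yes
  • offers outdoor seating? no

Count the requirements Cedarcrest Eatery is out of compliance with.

1

1. product liability coverage $600,000 ≥ $550,000 → met
2. condition 'offers outdoor seating' does not hold → requirement n/a → met
3. ventilation inspection 109 days ago vs limit 120 → met
4. condition 'serves alcohol' does not hold → requirement n/a → met
5. grease-trap servicing 255 days ago vs limit 365 → met
6. food-handler certified staff 4 ≥ 4 → met
7. condition 'seating capacity exceeds 50' holds; allergen-trained staff 2 < 4 → not met
Not met: 1 of 7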